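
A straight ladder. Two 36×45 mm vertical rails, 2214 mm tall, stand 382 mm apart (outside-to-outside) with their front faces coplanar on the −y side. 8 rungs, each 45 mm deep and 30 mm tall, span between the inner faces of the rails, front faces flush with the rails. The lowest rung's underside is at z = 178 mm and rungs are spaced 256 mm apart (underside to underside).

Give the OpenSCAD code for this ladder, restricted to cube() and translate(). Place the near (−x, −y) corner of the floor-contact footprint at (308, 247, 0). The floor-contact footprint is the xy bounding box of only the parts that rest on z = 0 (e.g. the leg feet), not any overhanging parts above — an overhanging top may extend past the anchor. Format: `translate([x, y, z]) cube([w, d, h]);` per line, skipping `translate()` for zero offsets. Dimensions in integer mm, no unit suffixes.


translate([308, 247, 0]) cube([36, 45, 2214]);
translate([654, 247, 0]) cube([36, 45, 2214]);
translate([344, 247, 178]) cube([310, 45, 30]);
translate([344, 247, 434]) cube([310, 45, 30]);
translate([344, 247, 690]) cube([310, 45, 30]);
translate([344, 247, 946]) cube([310, 45, 30]);
translate([344, 247, 1202]) cube([310, 45, 30]);
translate([344, 247, 1458]) cube([310, 45, 30]);
translate([344, 247, 1714]) cube([310, 45, 30]);
translate([344, 247, 1970]) cube([310, 45, 30]);


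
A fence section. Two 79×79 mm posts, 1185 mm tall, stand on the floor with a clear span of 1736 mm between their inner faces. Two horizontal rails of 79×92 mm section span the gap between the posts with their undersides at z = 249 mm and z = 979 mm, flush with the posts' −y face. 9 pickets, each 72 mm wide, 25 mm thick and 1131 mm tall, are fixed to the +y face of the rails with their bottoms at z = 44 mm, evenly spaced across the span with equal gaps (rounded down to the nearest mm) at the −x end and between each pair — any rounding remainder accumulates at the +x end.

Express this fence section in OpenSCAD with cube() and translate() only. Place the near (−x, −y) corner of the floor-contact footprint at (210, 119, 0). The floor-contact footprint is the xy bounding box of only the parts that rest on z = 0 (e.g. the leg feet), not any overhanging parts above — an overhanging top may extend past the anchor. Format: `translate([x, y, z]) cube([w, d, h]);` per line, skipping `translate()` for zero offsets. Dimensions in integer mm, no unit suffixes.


translate([210, 119, 0]) cube([79, 79, 1185]);
translate([2025, 119, 0]) cube([79, 79, 1185]);
translate([289, 119, 249]) cube([1736, 79, 92]);
translate([289, 119, 979]) cube([1736, 79, 92]);
translate([397, 198, 44]) cube([72, 25, 1131]);
translate([577, 198, 44]) cube([72, 25, 1131]);
translate([757, 198, 44]) cube([72, 25, 1131]);
translate([937, 198, 44]) cube([72, 25, 1131]);
translate([1117, 198, 44]) cube([72, 25, 1131]);
translate([1297, 198, 44]) cube([72, 25, 1131]);
translate([1477, 198, 44]) cube([72, 25, 1131]);
translate([1657, 198, 44]) cube([72, 25, 1131]);
translate([1837, 198, 44]) cube([72, 25, 1131]);


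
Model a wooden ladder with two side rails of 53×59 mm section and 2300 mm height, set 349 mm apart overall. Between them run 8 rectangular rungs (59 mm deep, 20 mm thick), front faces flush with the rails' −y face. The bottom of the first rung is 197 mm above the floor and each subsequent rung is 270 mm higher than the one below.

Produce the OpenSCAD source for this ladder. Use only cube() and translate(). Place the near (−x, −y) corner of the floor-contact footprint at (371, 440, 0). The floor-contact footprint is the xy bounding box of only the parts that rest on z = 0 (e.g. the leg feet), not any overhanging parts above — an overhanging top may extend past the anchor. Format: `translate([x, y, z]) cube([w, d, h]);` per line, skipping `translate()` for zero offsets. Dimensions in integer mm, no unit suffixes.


// rung span = 349 - 2*53 = 243
// rung[k] z = 197 + k*270
translate([371, 440, 0]) cube([53, 59, 2300]);
translate([667, 440, 0]) cube([53, 59, 2300]);
translate([424, 440, 197]) cube([243, 59, 20]);
translate([424, 440, 467]) cube([243, 59, 20]);
translate([424, 440, 737]) cube([243, 59, 20]);
translate([424, 440, 1007]) cube([243, 59, 20]);
translate([424, 440, 1277]) cube([243, 59, 20]);
translate([424, 440, 1547]) cube([243, 59, 20]);
translate([424, 440, 1817]) cube([243, 59, 20]);
translate([424, 440, 2087]) cube([243, 59, 20]);


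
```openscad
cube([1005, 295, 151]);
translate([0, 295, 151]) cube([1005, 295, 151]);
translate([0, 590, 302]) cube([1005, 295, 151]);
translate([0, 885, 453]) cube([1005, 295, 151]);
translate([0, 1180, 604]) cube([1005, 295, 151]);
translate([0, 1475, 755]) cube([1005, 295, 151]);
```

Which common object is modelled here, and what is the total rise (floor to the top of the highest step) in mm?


A staircase. The total rise is 906 mm.

6 identical blocks, each offset up and back from the previous — a staircase. Each step is 151 mm tall and there are 6 of them, so the total rise is 6 × 151 = 906 mm.


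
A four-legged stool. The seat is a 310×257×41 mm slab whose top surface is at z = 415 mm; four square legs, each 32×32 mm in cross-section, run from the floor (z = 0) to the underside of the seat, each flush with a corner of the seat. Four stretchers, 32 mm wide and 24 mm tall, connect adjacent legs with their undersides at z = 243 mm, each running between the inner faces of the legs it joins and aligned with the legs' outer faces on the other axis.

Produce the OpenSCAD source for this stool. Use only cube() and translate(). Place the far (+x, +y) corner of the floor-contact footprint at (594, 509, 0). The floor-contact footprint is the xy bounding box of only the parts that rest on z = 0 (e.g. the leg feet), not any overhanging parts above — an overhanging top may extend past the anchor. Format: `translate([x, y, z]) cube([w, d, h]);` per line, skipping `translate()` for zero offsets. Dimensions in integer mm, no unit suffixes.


translate([284, 252, 374]) cube([310, 257, 41]);
translate([284, 252, 0]) cube([32, 32, 374]);
translate([562, 252, 0]) cube([32, 32, 374]);
translate([284, 477, 0]) cube([32, 32, 374]);
translate([562, 477, 0]) cube([32, 32, 374]);
translate([316, 252, 243]) cube([246, 32, 24]);
translate([316, 477, 243]) cube([246, 32, 24]);
translate([284, 284, 243]) cube([32, 193, 24]);
translate([562, 284, 243]) cube([32, 193, 24]);


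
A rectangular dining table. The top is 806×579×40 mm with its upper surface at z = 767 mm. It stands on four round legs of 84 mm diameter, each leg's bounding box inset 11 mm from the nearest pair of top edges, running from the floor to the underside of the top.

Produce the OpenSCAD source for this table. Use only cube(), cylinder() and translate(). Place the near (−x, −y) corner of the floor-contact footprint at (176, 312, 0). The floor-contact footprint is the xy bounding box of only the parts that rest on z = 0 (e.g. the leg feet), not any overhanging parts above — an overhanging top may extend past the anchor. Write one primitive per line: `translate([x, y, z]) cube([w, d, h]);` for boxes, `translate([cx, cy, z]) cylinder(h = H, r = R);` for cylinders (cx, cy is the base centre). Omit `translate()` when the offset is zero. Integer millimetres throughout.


translate([165, 301, 727]) cube([806, 579, 40]);
translate([218, 354, 0]) cylinder(h = 727, r = 42);
translate([918, 354, 0]) cylinder(h = 727, r = 42);
translate([218, 827, 0]) cylinder(h = 727, r = 42);
translate([918, 827, 0]) cylinder(h = 727, r = 42);


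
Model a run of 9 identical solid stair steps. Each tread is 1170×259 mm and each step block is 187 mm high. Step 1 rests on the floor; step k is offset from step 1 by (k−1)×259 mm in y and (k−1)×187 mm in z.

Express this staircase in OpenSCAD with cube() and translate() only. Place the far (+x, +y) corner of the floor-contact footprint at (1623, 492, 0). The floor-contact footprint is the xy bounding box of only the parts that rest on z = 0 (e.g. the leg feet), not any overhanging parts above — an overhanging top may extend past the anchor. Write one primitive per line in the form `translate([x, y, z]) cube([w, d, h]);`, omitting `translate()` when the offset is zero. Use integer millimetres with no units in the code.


translate([453, 233, 0]) cube([1170, 259, 187]);
translate([453, 492, 187]) cube([1170, 259, 187]);
translate([453, 751, 374]) cube([1170, 259, 187]);
translate([453, 1010, 561]) cube([1170, 259, 187]);
translate([453, 1269, 748]) cube([1170, 259, 187]);
translate([453, 1528, 935]) cube([1170, 259, 187]);
translate([453, 1787, 1122]) cube([1170, 259, 187]);
translate([453, 2046, 1309]) cube([1170, 259, 187]);
translate([453, 2305, 1496]) cube([1170, 259, 187]);


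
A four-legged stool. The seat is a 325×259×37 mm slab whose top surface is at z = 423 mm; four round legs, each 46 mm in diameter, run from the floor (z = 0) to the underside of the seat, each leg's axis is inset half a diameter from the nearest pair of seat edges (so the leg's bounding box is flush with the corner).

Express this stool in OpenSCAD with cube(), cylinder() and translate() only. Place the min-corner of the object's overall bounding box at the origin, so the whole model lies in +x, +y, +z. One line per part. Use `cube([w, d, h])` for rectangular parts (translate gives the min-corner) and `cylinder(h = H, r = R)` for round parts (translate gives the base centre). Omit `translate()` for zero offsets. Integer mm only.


// leg_h = 423 - 37 = 386
translate([0, 0, 386]) cube([325, 259, 37]);
translate([23, 23, 0]) cylinder(h = 386, r = 23);
translate([302, 23, 0]) cylinder(h = 386, r = 23);
translate([23, 236, 0]) cylinder(h = 386, r = 23);
translate([302, 236, 0]) cylinder(h = 386, r = 23);


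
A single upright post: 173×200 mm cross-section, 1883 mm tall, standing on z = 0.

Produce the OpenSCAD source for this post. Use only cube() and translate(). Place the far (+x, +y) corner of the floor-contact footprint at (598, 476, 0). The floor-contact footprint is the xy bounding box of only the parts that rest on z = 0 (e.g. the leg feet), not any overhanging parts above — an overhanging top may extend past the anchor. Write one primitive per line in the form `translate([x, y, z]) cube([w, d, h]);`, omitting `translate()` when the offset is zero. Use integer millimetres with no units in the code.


translate([425, 276, 0]) cube([173, 200, 1883]);


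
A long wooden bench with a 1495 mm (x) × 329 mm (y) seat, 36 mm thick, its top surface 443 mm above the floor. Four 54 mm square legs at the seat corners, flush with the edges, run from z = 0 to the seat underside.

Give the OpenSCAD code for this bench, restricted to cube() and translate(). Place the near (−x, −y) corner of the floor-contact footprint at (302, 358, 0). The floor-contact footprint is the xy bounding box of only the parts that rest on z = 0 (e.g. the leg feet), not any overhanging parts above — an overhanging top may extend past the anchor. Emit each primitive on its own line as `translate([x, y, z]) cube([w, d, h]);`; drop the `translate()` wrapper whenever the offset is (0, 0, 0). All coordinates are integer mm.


translate([302, 358, 407]) cube([1495, 329, 36]);
translate([302, 358, 0]) cube([54, 54, 407]);
translate([302, 633, 0]) cube([54, 54, 407]);
translate([1743, 358, 0]) cube([54, 54, 407]);
translate([1743, 633, 0]) cube([54, 54, 407]);


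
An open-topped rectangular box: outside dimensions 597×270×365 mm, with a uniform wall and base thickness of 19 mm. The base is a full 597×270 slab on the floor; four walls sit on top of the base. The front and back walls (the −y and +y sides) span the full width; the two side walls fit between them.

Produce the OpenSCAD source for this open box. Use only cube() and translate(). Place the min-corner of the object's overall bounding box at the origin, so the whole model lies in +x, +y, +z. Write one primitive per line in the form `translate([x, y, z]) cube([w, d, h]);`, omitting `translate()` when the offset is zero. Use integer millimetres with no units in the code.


cube([597, 270, 19]);
translate([0, 0, 19]) cube([597, 19, 346]);
translate([0, 251, 19]) cube([597, 19, 346]);
translate([0, 19, 19]) cube([19, 232, 346]);
translate([578, 19, 19]) cube([19, 232, 346]);


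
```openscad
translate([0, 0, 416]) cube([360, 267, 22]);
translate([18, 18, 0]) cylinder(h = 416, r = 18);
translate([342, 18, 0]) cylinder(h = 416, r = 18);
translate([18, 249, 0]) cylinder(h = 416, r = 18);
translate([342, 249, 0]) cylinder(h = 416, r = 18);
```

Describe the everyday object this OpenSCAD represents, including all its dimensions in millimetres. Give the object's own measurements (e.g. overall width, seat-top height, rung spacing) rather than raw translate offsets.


A four-legged stool. The seat is a 360×267×22 mm slab whose top surface is at z = 438 mm; four round legs, each 36 mm in diameter, run from the floor (z = 0) to the underside of the seat, each leg's axis is inset half a diameter from the nearest pair of seat edges (so the leg's bounding box is flush with the corner).


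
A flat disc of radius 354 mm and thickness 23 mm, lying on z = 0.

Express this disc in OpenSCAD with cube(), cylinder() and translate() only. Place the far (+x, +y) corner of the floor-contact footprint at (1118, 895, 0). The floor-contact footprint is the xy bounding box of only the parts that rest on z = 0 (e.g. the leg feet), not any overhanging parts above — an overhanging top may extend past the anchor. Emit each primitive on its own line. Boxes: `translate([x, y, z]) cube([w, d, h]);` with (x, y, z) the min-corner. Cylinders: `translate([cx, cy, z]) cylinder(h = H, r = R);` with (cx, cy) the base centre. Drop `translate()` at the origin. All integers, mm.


translate([764, 541, 0]) cylinder(h = 23, r = 354);


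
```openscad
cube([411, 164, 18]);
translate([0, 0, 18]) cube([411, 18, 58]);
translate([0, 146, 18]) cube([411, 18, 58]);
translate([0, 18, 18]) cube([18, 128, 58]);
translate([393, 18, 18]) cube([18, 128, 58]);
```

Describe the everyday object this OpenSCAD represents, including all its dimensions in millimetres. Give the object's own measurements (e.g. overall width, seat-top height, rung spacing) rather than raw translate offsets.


An open-topped rectangular box: outside dimensions 411×164×76 mm, with a uniform wall and base thickness of 18 mm. The base is a full 411×164 slab on the floor; four walls sit on top of the base. The front and back walls (the −y and +y sides) span the full width; the two side walls fit between them.


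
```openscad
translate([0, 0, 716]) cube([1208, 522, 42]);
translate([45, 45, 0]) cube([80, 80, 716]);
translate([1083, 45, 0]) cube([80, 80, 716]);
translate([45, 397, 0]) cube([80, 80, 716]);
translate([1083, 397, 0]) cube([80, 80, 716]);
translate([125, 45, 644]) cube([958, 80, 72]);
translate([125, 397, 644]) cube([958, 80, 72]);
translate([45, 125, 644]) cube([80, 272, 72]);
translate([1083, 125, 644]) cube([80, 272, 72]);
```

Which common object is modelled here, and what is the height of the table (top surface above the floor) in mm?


A table. The table height is 758 mm.

A 1208×522×42 slab sits at z = 716 on four 80 mm square posts — a table. The top surface is at 716 + 42 = 758 mm.


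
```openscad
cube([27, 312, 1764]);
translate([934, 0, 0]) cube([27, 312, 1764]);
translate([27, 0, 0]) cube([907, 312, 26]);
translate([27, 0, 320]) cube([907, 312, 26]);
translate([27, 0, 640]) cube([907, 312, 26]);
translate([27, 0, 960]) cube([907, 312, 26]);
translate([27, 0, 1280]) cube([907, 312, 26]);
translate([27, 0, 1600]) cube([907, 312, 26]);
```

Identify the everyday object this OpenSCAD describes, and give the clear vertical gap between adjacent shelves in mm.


A bookshelf. The clear shelf gap is 294 mm.

Two tall side panels with 6 horizontal boards between them — a bookshelf. The first two shelf undersides are at z = 0 and z = 320; with shelf thickness 26, the clear gap is 320 − 0 − 26 = 294 mm.


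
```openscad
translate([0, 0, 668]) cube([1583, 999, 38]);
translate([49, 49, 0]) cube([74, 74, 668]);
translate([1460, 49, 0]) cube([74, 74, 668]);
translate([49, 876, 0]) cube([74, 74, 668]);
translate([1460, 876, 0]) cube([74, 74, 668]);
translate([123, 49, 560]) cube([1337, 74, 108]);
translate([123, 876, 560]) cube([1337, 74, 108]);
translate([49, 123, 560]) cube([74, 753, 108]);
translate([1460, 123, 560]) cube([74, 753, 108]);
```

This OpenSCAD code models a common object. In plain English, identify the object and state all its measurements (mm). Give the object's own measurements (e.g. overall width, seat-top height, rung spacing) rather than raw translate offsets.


A table: top 1583 mm (x) × 999 mm (y), 38 mm thick, upper face at z = 706 mm, on four 74×74 mm square legs, each inset 49 mm from the nearest pair of top edges from z = 0 to the bottom of the top. Four apron rails, 74 mm thick and 108 mm tall, run between adjacent legs with their top edges flush with the underside of the top and their outer faces flush with the legs' outer faces.


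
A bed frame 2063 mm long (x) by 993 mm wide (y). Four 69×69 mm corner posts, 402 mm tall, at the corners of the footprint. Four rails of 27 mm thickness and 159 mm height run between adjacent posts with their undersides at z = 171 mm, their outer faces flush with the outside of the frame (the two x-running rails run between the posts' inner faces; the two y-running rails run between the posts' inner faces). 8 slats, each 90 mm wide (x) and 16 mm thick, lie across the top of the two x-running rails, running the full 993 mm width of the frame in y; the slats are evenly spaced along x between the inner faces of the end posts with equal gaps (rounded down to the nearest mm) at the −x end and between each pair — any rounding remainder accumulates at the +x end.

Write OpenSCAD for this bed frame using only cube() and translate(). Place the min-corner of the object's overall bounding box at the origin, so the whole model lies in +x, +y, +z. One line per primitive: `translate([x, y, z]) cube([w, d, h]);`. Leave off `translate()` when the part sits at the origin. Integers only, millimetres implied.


cube([69, 69, 402]);
translate([0, 924, 0]) cube([69, 69, 402]);
translate([1994, 0, 0]) cube([69, 69, 402]);
translate([1994, 924, 0]) cube([69, 69, 402]);
translate([69, 0, 171]) cube([1925, 27, 159]);
translate([69, 966, 171]) cube([1925, 27, 159]);
translate([0, 69, 171]) cube([27, 855, 159]);
translate([2036, 69, 171]) cube([27, 855, 159]);
translate([202, 0, 330]) cube([90, 993, 16]);
translate([425, 0, 330]) cube([90, 993, 16]);
translate([648, 0, 330]) cube([90, 993, 16]);
translate([871, 0, 330]) cube([90, 993, 16]);
translate([1094, 0, 330]) cube([90, 993, 16]);
translate([1317, 0, 330]) cube([90, 993, 16]);
translate([1540, 0, 330]) cube([90, 993, 16]);
translate([1763, 0, 330]) cube([90, 993, 16]);


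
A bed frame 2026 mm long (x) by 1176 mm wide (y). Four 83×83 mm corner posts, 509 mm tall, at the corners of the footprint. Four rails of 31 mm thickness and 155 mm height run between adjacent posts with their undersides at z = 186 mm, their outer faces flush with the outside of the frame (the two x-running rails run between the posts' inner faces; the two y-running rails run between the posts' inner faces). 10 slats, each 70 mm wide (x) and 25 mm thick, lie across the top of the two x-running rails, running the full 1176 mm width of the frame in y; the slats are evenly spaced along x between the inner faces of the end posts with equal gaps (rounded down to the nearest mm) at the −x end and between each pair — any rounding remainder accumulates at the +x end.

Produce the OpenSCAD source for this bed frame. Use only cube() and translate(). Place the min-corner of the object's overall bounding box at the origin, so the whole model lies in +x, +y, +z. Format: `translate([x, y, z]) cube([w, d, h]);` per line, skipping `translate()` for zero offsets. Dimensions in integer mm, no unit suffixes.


cube([83, 83, 509]);
translate([0, 1093, 0]) cube([83, 83, 509]);
translate([1943, 0, 0]) cube([83, 83, 509]);
translate([1943, 1093, 0]) cube([83, 83, 509]);
translate([83, 0, 186]) cube([1860, 31, 155]);
translate([83, 1145, 186]) cube([1860, 31, 155]);
translate([0, 83, 186]) cube([31, 1010, 155]);
translate([1995, 83, 186]) cube([31, 1010, 155]);
translate([188, 0, 341]) cube([70, 1176, 25]);
translate([363, 0, 341]) cube([70, 1176, 25]);
translate([538, 0, 341]) cube([70, 1176, 25]);
translate([713, 0, 341]) cube([70, 1176, 25]);
translate([888, 0, 341]) cube([70, 1176, 25]);
translate([1063, 0, 341]) cube([70, 1176, 25]);
translate([1238, 0, 341]) cube([70, 1176, 25]);
translate([1413, 0, 341]) cube([70, 1176, 25]);
translate([1588, 0, 341]) cube([70, 1176, 25]);
translate([1763, 0, 341]) cube([70, 1176, 25]);


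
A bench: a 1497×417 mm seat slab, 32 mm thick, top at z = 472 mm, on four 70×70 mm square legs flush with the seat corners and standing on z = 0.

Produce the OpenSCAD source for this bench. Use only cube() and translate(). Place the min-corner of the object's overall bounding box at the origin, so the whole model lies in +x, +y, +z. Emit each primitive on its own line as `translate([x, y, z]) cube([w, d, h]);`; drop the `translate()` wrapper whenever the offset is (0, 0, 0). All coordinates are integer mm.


translate([0, 0, 440]) cube([1497, 417, 32]);
cube([70, 70, 440]);
translate([0, 347, 0]) cube([70, 70, 440]);
translate([1427, 0, 0]) cube([70, 70, 440]);
translate([1427, 347, 0]) cube([70, 70, 440]);


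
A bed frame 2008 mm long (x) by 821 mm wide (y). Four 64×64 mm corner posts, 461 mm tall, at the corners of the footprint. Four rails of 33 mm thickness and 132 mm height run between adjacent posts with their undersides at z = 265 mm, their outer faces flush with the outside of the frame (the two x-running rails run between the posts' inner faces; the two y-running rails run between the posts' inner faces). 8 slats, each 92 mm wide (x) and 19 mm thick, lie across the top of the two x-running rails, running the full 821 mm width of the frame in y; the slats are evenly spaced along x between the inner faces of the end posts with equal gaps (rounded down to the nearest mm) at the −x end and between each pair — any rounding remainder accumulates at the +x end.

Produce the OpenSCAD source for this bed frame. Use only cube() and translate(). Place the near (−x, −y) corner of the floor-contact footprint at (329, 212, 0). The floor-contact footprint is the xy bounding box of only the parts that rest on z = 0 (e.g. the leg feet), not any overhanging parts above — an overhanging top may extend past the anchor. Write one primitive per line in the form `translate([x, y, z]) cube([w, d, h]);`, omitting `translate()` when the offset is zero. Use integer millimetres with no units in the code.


translate([329, 212, 0]) cube([64, 64, 461]);
translate([329, 969, 0]) cube([64, 64, 461]);
translate([2273, 212, 0]) cube([64, 64, 461]);
translate([2273, 969, 0]) cube([64, 64, 461]);
translate([393, 212, 265]) cube([1880, 33, 132]);
translate([393, 1000, 265]) cube([1880, 33, 132]);
translate([329, 276, 265]) cube([33, 693, 132]);
translate([2304, 276, 265]) cube([33, 693, 132]);
translate([520, 212, 397]) cube([92, 821, 19]);
translate([739, 212, 397]) cube([92, 821, 19]);
translate([958, 212, 397]) cube([92, 821, 19]);
translate([1177, 212, 397]) cube([92, 821, 19]);
translate([1396, 212, 397]) cube([92, 821, 19]);
translate([1615, 212, 397]) cube([92, 821, 19]);
translate([1834, 212, 397]) cube([92, 821, 19]);
translate([2053, 212, 397]) cube([92, 821, 19]);


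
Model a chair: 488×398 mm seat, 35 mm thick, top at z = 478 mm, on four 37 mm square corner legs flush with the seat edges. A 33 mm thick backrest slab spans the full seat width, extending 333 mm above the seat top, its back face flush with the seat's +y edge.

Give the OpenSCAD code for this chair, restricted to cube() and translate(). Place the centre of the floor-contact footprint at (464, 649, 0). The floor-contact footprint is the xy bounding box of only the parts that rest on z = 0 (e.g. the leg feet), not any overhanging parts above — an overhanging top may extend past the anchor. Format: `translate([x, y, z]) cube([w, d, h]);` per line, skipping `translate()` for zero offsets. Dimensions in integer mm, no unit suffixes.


// leg_h = 478 - 35 = 443
translate([220, 450, 443]) cube([488, 398, 35]);
translate([220, 450, 0]) cube([37, 37, 443]);
translate([671, 450, 0]) cube([37, 37, 443]);
translate([220, 811, 0]) cube([37, 37, 443]);
translate([671, 811, 0]) cube([37, 37, 443]);
translate([220, 815, 478]) cube([488, 33, 333]);


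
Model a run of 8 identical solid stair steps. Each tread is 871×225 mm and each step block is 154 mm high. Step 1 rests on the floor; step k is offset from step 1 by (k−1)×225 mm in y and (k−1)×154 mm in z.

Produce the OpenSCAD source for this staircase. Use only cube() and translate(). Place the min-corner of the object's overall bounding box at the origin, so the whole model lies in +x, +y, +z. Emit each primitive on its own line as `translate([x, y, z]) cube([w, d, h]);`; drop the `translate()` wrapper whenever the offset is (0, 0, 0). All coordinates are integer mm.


cube([871, 225, 154]);
translate([0, 225, 154]) cube([871, 225, 154]);
translate([0, 450, 308]) cube([871, 225, 154]);
translate([0, 675, 462]) cube([871, 225, 154]);
translate([0, 900, 616]) cube([871, 225, 154]);
translate([0, 1125, 770]) cube([871, 225, 154]);
translate([0, 1350, 924]) cube([871, 225, 154]);
translate([0, 1575, 1078]) cube([871, 225, 154]);


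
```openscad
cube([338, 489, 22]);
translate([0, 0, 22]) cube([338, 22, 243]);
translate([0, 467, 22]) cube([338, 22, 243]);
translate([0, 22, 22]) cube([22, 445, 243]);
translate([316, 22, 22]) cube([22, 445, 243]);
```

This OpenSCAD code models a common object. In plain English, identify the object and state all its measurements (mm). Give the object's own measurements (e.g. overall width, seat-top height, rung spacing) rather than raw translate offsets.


An open-topped rectangular box: outside dimensions 338×489×265 mm, with a uniform wall and base thickness of 22 mm. The base is a full 338×489 slab on the floor; four walls sit on top of the base. The front and back walls (the −y and +y sides) span the full width; the two side walls fit between them.


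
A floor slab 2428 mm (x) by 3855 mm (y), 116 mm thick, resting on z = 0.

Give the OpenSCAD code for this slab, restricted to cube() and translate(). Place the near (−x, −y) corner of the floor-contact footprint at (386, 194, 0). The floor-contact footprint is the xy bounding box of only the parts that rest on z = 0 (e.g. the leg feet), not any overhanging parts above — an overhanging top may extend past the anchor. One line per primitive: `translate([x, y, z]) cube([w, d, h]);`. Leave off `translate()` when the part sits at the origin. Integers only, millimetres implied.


translate([386, 194, 0]) cube([2428, 3855, 116]);


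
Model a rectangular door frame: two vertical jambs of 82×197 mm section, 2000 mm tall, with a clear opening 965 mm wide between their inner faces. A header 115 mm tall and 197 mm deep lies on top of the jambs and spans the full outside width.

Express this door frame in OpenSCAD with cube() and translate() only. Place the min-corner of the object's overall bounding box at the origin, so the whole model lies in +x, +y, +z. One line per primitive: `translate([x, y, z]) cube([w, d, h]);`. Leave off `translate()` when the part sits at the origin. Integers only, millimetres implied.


cube([82, 197, 2000]);
translate([1047, 0, 0]) cube([82, 197, 2000]);
translate([0, 0, 2000]) cube([1129, 197, 115]);


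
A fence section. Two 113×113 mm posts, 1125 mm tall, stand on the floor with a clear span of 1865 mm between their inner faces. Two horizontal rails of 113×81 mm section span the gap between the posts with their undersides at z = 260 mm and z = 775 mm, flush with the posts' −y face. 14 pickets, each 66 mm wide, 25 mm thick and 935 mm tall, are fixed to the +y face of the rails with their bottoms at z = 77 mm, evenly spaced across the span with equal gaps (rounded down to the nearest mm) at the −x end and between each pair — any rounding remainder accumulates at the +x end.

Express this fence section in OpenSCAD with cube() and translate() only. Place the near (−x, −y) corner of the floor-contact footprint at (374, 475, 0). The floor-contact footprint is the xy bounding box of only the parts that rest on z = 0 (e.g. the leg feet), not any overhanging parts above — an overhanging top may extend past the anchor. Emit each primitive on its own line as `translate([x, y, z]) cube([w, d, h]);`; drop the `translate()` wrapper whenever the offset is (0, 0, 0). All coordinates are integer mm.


translate([374, 475, 0]) cube([113, 113, 1125]);
translate([2352, 475, 0]) cube([113, 113, 1125]);
translate([487, 475, 260]) cube([1865, 113, 81]);
translate([487, 475, 775]) cube([1865, 113, 81]);
translate([549, 588, 77]) cube([66, 25, 935]);
translate([677, 588, 77]) cube([66, 25, 935]);
translate([805, 588, 77]) cube([66, 25, 935]);
translate([933, 588, 77]) cube([66, 25, 935]);
translate([1061, 588, 77]) cube([66, 25, 935]);
translate([1189, 588, 77]) cube([66, 25, 935]);
translate([1317, 588, 77]) cube([66, 25, 935]);
translate([1445, 588, 77]) cube([66, 25, 935]);
translate([1573, 588, 77]) cube([66, 25, 935]);
translate([1701, 588, 77]) cube([66, 25, 935]);
translate([1829, 588, 77]) cube([66, 25, 935]);
translate([1957, 588, 77]) cube([66, 25, 935]);
translate([2085, 588, 77]) cube([66, 25, 935]);
translate([2213, 588, 77]) cube([66, 25, 935]);


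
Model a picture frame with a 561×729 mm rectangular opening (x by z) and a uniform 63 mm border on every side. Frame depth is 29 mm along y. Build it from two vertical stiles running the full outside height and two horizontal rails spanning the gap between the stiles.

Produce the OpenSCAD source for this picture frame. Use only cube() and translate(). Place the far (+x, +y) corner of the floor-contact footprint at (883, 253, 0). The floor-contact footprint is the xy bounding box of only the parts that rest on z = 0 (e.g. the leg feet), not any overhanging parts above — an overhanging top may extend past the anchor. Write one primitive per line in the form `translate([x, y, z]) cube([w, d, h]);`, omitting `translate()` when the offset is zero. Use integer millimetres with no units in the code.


translate([196, 224, 0]) cube([63, 29, 855]);
translate([820, 224, 0]) cube([63, 29, 855]);
translate([259, 224, 0]) cube([561, 29, 63]);
translate([259, 224, 792]) cube([561, 29, 63]);


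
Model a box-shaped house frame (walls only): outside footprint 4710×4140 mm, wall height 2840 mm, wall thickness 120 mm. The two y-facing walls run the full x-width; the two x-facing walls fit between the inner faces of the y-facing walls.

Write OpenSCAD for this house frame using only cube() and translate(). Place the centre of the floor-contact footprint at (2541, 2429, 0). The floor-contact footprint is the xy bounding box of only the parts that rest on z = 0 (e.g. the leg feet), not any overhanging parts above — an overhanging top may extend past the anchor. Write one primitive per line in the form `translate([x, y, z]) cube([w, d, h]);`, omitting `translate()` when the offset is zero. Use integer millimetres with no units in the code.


translate([186, 359, 0]) cube([4710, 120, 2840]);
translate([186, 4379, 0]) cube([4710, 120, 2840]);
translate([186, 479, 0]) cube([120, 3900, 2840]);
translate([4776, 479, 0]) cube([120, 3900, 2840]);


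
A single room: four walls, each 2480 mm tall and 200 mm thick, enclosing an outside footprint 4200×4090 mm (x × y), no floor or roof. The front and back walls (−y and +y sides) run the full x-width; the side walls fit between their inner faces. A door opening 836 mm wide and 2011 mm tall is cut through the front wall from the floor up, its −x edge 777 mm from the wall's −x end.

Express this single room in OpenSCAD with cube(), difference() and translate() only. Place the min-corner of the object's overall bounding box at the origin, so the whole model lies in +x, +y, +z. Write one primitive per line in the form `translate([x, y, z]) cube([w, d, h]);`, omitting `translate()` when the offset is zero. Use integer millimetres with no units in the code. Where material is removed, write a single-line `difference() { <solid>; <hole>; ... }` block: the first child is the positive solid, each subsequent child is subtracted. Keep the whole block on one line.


difference() { cube([4200, 200, 2480]); translate([777, 0, 0]) cube([836, 200, 2011]); }
translate([0, 3890, 0]) cube([4200, 200, 2480]);
translate([0, 200, 0]) cube([200, 3690, 2480]);
translate([4000, 200, 0]) cube([200, 3690, 2480]);


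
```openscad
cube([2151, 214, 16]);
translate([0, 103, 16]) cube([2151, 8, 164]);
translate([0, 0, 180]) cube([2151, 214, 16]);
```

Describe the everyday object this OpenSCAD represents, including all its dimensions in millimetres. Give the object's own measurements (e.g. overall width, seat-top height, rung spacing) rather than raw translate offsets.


An I-beam lying along x, 2151 mm long. Overall section height 196 mm. Two flanges 214 mm wide (y) and 16 mm thick, one on the floor and one at the top; a web 8 mm thick runs between them, centred on the flange width.


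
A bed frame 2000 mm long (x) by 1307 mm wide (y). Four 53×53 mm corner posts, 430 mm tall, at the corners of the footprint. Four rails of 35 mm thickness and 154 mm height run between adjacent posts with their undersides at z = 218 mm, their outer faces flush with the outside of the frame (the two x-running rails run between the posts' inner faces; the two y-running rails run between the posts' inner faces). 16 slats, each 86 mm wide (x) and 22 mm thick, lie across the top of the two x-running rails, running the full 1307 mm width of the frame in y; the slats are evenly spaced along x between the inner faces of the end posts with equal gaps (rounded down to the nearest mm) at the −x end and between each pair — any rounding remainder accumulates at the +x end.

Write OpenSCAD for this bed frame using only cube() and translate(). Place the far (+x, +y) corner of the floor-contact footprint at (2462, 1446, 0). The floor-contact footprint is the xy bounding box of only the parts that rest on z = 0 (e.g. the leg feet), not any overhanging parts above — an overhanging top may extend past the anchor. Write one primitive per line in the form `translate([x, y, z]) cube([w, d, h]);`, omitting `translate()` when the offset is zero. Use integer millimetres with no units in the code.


// slat z = rail_z + rail_h = 218 + 154 = 372
// slat gap = ⌊(1894 − 16·86) / 17⌋ = 30
translate([462, 139, 0]) cube([53, 53, 430]);
translate([462, 1393, 0]) cube([53, 53, 430]);
translate([2409, 139, 0]) cube([53, 53, 430]);
translate([2409, 1393, 0]) cube([53, 53, 430]);
translate([515, 139, 218]) cube([1894, 35, 154]);
translate([515, 1411, 218]) cube([1894, 35, 154]);
translate([462, 192, 218]) cube([35, 1201, 154]);
translate([2427, 192, 218]) cube([35, 1201, 154]);
translate([545, 139, 372]) cube([86, 1307, 22]);
translate([661, 139, 372]) cube([86, 1307, 22]);
translate([777, 139, 372]) cube([86, 1307, 22]);
translate([893, 139, 372]) cube([86, 1307, 22]);
translate([1009, 139, 372]) cube([86, 1307, 22]);
translate([1125, 139, 372]) cube([86, 1307, 22]);
translate([1241, 139, 372]) cube([86, 1307, 22]);
translate([1357, 139, 372]) cube([86, 1307, 22]);
translate([1473, 139, 372]) cube([86, 1307, 22]);
translate([1589, 139, 372]) cube([86, 1307, 22]);
translate([1705, 139, 372]) cube([86, 1307, 22]);
translate([1821, 139, 372]) cube([86, 1307, 22]);
translate([1937, 139, 372]) cube([86, 1307, 22]);
translate([2053, 139, 372]) cube([86, 1307, 22]);
translate([2169, 139, 372]) cube([86, 1307, 22]);
translate([2285, 139, 372]) cube([86, 1307, 22]);


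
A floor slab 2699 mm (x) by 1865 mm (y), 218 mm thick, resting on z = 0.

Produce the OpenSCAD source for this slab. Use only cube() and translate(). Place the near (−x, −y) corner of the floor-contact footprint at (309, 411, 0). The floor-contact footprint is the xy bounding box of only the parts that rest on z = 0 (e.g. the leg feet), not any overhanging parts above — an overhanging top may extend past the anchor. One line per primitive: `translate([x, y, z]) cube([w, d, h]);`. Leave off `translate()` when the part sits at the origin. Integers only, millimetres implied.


translate([309, 411, 0]) cube([2699, 1865, 218]);


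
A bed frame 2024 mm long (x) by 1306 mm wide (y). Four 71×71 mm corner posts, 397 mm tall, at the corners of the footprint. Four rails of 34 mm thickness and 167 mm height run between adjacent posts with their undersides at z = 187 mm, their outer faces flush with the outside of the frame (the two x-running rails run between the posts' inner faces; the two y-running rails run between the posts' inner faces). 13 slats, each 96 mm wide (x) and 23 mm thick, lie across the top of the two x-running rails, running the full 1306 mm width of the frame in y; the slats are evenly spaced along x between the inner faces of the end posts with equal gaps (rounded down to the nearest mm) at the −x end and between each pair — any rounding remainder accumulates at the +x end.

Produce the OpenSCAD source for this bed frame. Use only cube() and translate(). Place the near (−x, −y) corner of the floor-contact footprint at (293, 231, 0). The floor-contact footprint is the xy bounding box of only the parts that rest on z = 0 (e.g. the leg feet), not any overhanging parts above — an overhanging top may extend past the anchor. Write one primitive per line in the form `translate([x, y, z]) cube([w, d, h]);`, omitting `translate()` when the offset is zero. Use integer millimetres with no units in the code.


translate([293, 231, 0]) cube([71, 71, 397]);
translate([293, 1466, 0]) cube([71, 71, 397]);
translate([2246, 231, 0]) cube([71, 71, 397]);
translate([2246, 1466, 0]) cube([71, 71, 397]);
translate([364, 231, 187]) cube([1882, 34, 167]);
translate([364, 1503, 187]) cube([1882, 34, 167]);
translate([293, 302, 187]) cube([34, 1164, 167]);
translate([2283, 302, 187]) cube([34, 1164, 167]);
translate([409, 231, 354]) cube([96, 1306, 23]);
translate([550, 231, 354]) cube([96, 1306, 23]);
translate([691, 231, 354]) cube([96, 1306, 23]);
translate([832, 231, 354]) cube([96, 1306, 23]);
translate([973, 231, 354]) cube([96, 1306, 23]);
translate([1114, 231, 354]) cube([96, 1306, 23]);
translate([1255, 231, 354]) cube([96, 1306, 23]);
translate([1396, 231, 354]) cube([96, 1306, 23]);
translate([1537, 231, 354]) cube([96, 1306, 23]);
translate([1678, 231, 354]) cube([96, 1306, 23]);
translate([1819, 231, 354]) cube([96, 1306, 23]);
translate([1960, 231, 354]) cube([96, 1306, 23]);
translate([2101, 231, 354]) cube([96, 1306, 23]);


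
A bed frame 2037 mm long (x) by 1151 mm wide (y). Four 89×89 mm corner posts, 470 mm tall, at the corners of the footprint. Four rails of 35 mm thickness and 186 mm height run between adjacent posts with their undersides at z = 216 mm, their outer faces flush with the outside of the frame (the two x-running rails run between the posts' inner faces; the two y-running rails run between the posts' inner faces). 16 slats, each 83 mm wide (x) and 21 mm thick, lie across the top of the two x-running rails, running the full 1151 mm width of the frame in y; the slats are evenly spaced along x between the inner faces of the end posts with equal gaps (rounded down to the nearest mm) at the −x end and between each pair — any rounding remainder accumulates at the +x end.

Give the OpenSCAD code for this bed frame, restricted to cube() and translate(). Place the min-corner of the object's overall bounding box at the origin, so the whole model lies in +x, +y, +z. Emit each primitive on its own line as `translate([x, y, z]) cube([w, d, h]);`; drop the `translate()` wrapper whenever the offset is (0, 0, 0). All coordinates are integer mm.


cube([89, 89, 470]);
translate([0, 1062, 0]) cube([89, 89, 470]);
translate([1948, 0, 0]) cube([89, 89, 470]);
translate([1948, 1062, 0]) cube([89, 89, 470]);
translate([89, 0, 216]) cube([1859, 35, 186]);
translate([89, 1116, 216]) cube([1859, 35, 186]);
translate([0, 89, 216]) cube([35, 973, 186]);
translate([2002, 89, 216]) cube([35, 973, 186]);
translate([120, 0, 402]) cube([83, 1151, 21]);
translate([234, 0, 402]) cube([83, 1151, 21]);
translate([348, 0, 402]) cube([83, 1151, 21]);
translate([462, 0, 402]) cube([83, 1151, 21]);
translate([576, 0, 402]) cube([83, 1151, 21]);
translate([690, 0, 402]) cube([83, 1151, 21]);
translate([804, 0, 402]) cube([83, 1151, 21]);
translate([918, 0, 402]) cube([83, 1151, 21]);
translate([1032, 0, 402]) cube([83, 1151, 21]);
translate([1146, 0, 402]) cube([83, 1151, 21]);
translate([1260, 0, 402]) cube([83, 1151, 21]);
translate([1374, 0, 402]) cube([83, 1151, 21]);
translate([1488, 0, 402]) cube([83, 1151, 21]);
translate([1602, 0, 402]) cube([83, 1151, 21]);
translate([1716, 0, 402]) cube([83, 1151, 21]);
translate([1830, 0, 402]) cube([83, 1151, 21]);
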